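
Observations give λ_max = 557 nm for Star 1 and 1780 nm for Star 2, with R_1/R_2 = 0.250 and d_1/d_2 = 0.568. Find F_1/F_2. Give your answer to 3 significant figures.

Wien's law: T_1/T_2 = λ_2/λ_1 = 1780/557 = 3.196.
L_1/L_2 = (R_1/R_2)²(T_1/T_2)⁴ = (0.250)²(3.196)⁴ = 6.518.
F_1/F_2 = (L_1/L_2)/(d_1/d_2)² = 6.518/(0.568)² = 20.20.

20.2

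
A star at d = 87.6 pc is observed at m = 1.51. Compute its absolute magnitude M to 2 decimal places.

M = m − 5 log₁₀(d/10 pc) = 1.51 − 5 log₁₀(87.6/10)
  = 1.51 − 5 × 0.943 = 1.51 − 4.71 = -3.20.

-3.20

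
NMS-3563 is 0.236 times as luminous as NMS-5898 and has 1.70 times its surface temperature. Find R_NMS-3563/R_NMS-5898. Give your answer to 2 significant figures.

L ∝ R²T⁴ gives R ∝ √L / T², so
R_NMS-3563/R_NMS-5898 = √(0.236) / (1.70)² = 0.4858 / 2.890 = 0.1681.

0.17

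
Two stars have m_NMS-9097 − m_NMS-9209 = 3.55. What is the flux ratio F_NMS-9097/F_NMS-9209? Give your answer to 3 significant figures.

0.0380

F_NMS-9097/F_NMS-9209 = 10^(−(m_NMS-9097 − m_NMS-9209)/2.5) = 10^(-3.55/2.5) = 10^-1.420 = 0.03802.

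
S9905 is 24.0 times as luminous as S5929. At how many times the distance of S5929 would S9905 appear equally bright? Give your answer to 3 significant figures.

Equal flux requires L_S9905/d_S9905² = L_S5929/d_S5929², so d_S9905/d_S5929 = √(L_S9905/L_S5929)
= √(24.0) = 4.899.

4.90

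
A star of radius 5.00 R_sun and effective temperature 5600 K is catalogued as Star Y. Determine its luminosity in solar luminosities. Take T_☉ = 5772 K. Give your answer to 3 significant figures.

22.2 solar luminosities

L/L_☉ = (R/R_☉)² (T/T_☉)⁴ = (5.00)² × (5600/5772)⁴
       = 25.00 × (0.9702)⁴ = 25.00 × 0.8860 = 22.15.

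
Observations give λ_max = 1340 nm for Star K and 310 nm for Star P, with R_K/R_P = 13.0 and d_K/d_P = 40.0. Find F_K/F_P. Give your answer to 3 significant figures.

Wien's law: T_K/T_P = λ_P/λ_K = 310/1340 = 0.2313.
L_K/L_P = (R_K/R_P)²(T_K/T_P)⁴ = (13.0)²(0.2313)⁴ = 0.4841.
F_K/F_P = (L_K/L_P)/(d_K/d_P)² = 0.4841/(40.0)² = 3.025×10^-4.

3.03×10^-4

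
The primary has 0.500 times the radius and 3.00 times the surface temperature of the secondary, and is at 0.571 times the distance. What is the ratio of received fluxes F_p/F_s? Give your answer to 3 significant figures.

L_p/L_s = (R_p/R_s)²(T_p/T_s)⁴ = (0.500)² × (3.00)⁴ = 20.25.
F_p/F_s = (L_p/L_s)/(d_p/d_s)² = 20.25 / (0.571)² = 62.11.

62.1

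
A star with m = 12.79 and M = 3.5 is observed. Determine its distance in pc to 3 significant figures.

m − M = 5 log₁₀(d/10 pc)
12.79 − (3.5) = 9.29 = 5 log₁₀(d/10)
d = 10 × 10^(9.29/5) = 10 × 10^1.858 = 721.1 pc.

721 pc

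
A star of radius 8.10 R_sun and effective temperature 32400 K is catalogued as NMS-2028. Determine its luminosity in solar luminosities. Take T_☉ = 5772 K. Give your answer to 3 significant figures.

6.51×10^4 solar luminosities

L/L_☉ = (R/R_☉)² (T/T_☉)⁴ = (8.10)² × (32400/5772)⁴
       = 65.61 × (5.613)⁴ = 65.61 × 992.8 = 6.514×10^4.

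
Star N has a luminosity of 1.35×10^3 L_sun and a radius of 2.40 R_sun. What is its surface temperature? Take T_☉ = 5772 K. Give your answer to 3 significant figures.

T/T_☉ = (L/L_☉)^(1/4) / (R/R_☉)^(1/2)
T = 5772 × (1.35×10^3)^(1/4) / √(2.40) = 5772 × 6.062 / 1.549 = 2.258×10^4 K.

2.26×10^4 K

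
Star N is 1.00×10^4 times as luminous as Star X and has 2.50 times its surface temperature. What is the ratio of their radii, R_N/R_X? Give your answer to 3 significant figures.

L ∝ R²T⁴ gives R ∝ √L / T², so
R_N/R_X = √(1.00×10^4) / (2.50)² = 100.0 / 6.250 = 16.00.

16.0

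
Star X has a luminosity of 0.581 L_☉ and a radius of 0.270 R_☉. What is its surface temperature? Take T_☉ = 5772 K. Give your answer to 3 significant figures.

9.70×10^3 K

T/T_☉ = (L/L_☉)^(1/4) / (R/R_☉)^(1/2)
T = 5772 × (0.581)^(1/4) / √(0.270) = 5772 × 0.8731 / 0.5196 = 9698 K.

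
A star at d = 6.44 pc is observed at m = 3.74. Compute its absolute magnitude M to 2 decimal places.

M = m − 5 log₁₀(d/10 pc) = 3.74 − 5 log₁₀(6.44/10)
  = 3.74 − 5 × -0.191 = 3.74 − -0.96 = 4.70.

4.70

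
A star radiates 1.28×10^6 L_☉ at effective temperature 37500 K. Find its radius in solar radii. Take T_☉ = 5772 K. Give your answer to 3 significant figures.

26.8 solar radii

R/R_☉ = √(L/L_☉) / (T/T_☉)² = √(1.28×10^6) / (6.497)²
       = 1131 / 42.21 = 26.80.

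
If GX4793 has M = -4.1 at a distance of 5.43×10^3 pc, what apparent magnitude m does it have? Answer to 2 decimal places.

m = M + 5 log₁₀(d/10 pc) = -4.1 + 5 log₁₀(5.43×10^3/10)
  = -4.1 + 5 × 2.735 = -4.1 + 13.67 = 9.57.

9.57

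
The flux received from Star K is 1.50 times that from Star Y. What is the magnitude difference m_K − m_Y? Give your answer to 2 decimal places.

-0.44

m_K − m_Y = −2.5 log₁₀(F_K/F_Y) = −2.5 log₁₀(1.50) = −2.5 × (0.176) = -0.440.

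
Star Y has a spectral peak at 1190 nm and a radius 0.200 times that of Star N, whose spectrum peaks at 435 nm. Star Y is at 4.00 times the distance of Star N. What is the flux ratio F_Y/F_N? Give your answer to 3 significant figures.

Wien's law: T_Y/T_N = λ_N/λ_Y = 435/1190 = 0.3655.
L_Y/L_N = (R_Y/R_N)²(T_Y/T_N)⁴ = (0.200)²(0.3655)⁴ = 7.142×10^-4.
F_Y/F_N = (L_Y/L_N)/(d_Y/d_N)² = 7.142×10^-4/(4.00)² = 4.464×10^-5.

4.46×10^-5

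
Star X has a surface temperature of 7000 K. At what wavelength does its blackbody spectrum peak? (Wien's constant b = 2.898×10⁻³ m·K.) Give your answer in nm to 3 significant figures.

414 nm

λ_max = b/T = 2.898×10⁻³ / 7000 = 4.14×10^-7 m = 414.0 nm.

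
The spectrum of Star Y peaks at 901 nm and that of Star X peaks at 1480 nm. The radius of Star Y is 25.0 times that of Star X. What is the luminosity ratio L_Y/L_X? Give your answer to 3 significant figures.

Wien's law gives T ∝ 1/λ_max, so T_Y/T_X = λ_X/λ_Y = 1480/901 = 1.643.
Then L ∝ R²T⁴ gives L_Y/L_X = (25.0)² × (1.643)⁴ = 625.0 × 7.280 = 4550.

4.55×10^3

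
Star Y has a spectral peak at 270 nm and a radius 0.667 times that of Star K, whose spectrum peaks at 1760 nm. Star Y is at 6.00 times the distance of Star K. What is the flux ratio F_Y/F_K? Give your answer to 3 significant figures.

Wien's law: T_Y/T_K = λ_K/λ_Y = 1760/270 = 6.519.
L_Y/L_K = (R_Y/R_K)²(T_Y/T_K)⁴ = (0.667)²(6.519)⁴ = 803.2.
F_Y/F_K = (L_Y/L_K)/(d_Y/d_K)² = 803.2/(6.00)² = 22.31.

22.3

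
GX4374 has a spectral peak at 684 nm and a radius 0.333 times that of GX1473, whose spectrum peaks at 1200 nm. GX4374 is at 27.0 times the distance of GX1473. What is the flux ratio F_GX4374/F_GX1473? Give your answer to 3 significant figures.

0.00144

Wien's law: T_GX4374/T_GX1473 = λ_GX1473/λ_GX4374 = 1200/684 = 1.754.
L_GX4374/L_GX1473 = (R_GX4374/R_GX1473)²(T_GX4374/T_GX1473)⁴ = (0.333)²(1.754)⁴ = 1.050.
F_GX4374/F_GX1473 = (L_GX4374/L_GX1473)/(d_GX4374/d_GX1473)² = 1.050/(27.0)² = 0.001441.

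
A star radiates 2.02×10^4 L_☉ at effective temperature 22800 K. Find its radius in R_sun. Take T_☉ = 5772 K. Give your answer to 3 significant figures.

9.11 R_sun

R/R_☉ = √(L/L_☉) / (T/T_☉)² = √(2.02×10^4) / (3.950)²
       = 142.1 / 15.60 = 9.109.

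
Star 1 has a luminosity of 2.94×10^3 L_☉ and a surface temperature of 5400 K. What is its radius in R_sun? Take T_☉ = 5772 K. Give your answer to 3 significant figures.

61.9 R_sun

R/R_☉ = √(L/L_☉) / (T/T_☉)² = √(2.94×10^3) / (0.9356)²
       = 54.22 / 0.8753 = 61.95.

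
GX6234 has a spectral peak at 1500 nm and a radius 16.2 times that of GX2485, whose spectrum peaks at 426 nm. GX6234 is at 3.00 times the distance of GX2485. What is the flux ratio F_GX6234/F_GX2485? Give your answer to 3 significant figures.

Wien's law: T_GX6234/T_GX2485 = λ_GX2485/λ_GX6234 = 426/1500 = 0.2840.
L_GX6234/L_GX2485 = (R_GX6234/R_GX2485)²(T_GX6234/T_GX2485)⁴ = (16.2)²(0.2840)⁴ = 1.707.
F_GX6234/F_GX2485 = (L_GX6234/L_GX2485)/(d_GX6234/d_GX2485)² = 1.707/(3.00)² = 0.1897.

0.190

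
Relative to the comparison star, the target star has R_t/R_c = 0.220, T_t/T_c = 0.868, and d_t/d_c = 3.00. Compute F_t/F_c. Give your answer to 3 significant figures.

L_t/L_c = (R_t/R_c)²(T_t/T_c)⁴ = (0.220)² × (0.868)⁴ = 0.02747.
F_t/F_c = (L_t/L_c)/(d_t/d_c)² = 0.02747 / (3.00)² = 0.003053.

0.00305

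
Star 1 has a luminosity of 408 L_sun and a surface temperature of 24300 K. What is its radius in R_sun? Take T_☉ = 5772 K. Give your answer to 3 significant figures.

1.14 R_sun

R/R_☉ = √(L/L_☉) / (T/T_☉)² = √(408) / (4.210)²
       = 20.20 / 17.72 = 1.140.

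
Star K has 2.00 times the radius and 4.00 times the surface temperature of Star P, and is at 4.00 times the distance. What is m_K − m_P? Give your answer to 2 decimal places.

L_K/L_P = (2.00)²(4.00)⁴ = 1024.
F_K/F_P = (L_K/L_P)/(d_K/d_P)² = 1024/16.00 = 64.00.
m_K − m_P = −2.5 log₁₀(64.00) = -4.52.

-4.52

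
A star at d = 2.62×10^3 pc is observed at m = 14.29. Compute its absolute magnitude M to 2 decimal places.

2.20

M = m − 5 log₁₀(d/10 pc) = 14.29 − 5 log₁₀(2.62×10^3/10)
  = 14.29 − 5 × 2.418 = 14.29 − 12.09 = 2.20.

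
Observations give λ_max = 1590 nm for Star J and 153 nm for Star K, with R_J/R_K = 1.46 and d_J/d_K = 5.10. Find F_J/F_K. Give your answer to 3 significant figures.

Wien's law: T_J/T_K = λ_K/λ_J = 153/1590 = 0.09623.
L_J/L_K = (R_J/R_K)²(T_J/T_K)⁴ = (1.46)²(0.09623)⁴ = 1.828×10^-4.
F_J/F_K = (L_J/L_K)/(d_J/d_K)² = 1.828×10^-4/(5.10)² = 7.027×10^-6.

7.03×10^-6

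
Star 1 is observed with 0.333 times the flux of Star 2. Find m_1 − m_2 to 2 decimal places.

1.19

m_1 − m_2 = −2.5 log₁₀(F_1/F_2) = −2.5 log₁₀(0.333) = −2.5 × (-0.478) = 1.194.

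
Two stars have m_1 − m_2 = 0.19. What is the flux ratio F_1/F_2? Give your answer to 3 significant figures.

0.839

F_1/F_2 = 10^(−(m_1 − m_2)/2.5) = 10^(-0.19/2.5) = 10^-0.076 = 0.8395.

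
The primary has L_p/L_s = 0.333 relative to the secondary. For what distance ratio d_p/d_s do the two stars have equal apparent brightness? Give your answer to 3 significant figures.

Equal flux requires L_p/d_p² = L_s/d_s², so d_p/d_s = √(L_p/L_s)
= √(0.333) = 0.5771.

0.577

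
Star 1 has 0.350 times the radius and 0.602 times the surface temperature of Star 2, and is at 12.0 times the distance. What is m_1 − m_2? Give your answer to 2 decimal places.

9.88

L_1/L_2 = (0.350)²(0.602)⁴ = 0.01609.
F_1/F_2 = (L_1/L_2)/(d_1/d_2)² = 0.01609/144.0 = 1.117×10^-4.
m_1 − m_2 = −2.5 log₁₀(1.117×10^-4) = 9.88.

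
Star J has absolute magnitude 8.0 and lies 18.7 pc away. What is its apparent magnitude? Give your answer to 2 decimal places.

m = M + 5 log₁₀(d/10 pc) = 8.0 + 5 log₁₀(18.7/10)
  = 8.0 + 5 × 0.272 = 8.0 + 1.36 = 9.36.

9.36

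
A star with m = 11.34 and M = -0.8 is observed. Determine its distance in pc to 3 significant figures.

m − M = 5 log₁₀(d/10 pc)
11.34 − (-0.8) = 12.14 = 5 log₁₀(d/10)
d = 10 × 10^(12.14/5) = 10 × 10^2.428 = 2679 pc.

2.68×10^3 pc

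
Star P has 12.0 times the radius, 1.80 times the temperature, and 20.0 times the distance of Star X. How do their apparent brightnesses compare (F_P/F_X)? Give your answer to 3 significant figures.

3.78

L_P/L_X = (R_P/R_X)²(T_P/T_X)⁴ = (12.0)² × (1.80)⁴ = 1512.
F_P/F_X = (L_P/L_X)/(d_P/d_X)² = 1512 / (20.0)² = 3.779.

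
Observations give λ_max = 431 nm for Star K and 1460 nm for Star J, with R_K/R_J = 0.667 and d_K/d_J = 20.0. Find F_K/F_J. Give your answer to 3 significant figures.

0.146

Wien's law: T_K/T_J = λ_J/λ_K = 1460/431 = 3.387.
L_K/L_J = (R_K/R_J)²(T_K/T_J)⁴ = (0.667)²(3.387)⁴ = 58.58.
F_K/F_J = (L_K/L_J)/(d_K/d_J)² = 58.58/(20.0)² = 0.1465.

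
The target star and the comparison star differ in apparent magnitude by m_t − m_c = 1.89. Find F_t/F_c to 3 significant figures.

0.175

F_t/F_c = 10^(−(m_t − m_c)/2.5) = 10^(-1.89/2.5) = 10^-0.756 = 0.1754.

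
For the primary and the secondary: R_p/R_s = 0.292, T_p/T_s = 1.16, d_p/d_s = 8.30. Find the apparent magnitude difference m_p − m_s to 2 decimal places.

6.62

L_p/L_s = (0.292)²(1.16)⁴ = 0.1544.
F_p/F_s = (L_p/L_s)/(d_p/d_s)² = 0.1544/68.89 = 0.002241.
m_p − m_s = −2.5 log₁₀(0.002241) = 6.62.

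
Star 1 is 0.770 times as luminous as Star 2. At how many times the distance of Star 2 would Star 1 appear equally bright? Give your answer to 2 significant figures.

Equal flux requires L_1/d_1² = L_2/d_2², so d_1/d_2 = √(L_1/L_2)
= √(0.770) = 0.8775.

0.88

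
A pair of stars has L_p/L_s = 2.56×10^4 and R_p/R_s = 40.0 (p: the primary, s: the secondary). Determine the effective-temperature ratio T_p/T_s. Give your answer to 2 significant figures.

L ∝ R²T⁴ gives T ∝ (L/R²)^(1/4), so
T_p/T_s = (2.56×10^4 / 40.0²)^(1/4) = (16.00)^(1/4) = 2.000.

2.0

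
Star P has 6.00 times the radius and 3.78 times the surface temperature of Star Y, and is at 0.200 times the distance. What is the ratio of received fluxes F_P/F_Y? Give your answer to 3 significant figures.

1.84×10^5

L_P/L_Y = (R_P/R_Y)²(T_P/T_Y)⁴ = (6.00)² × (3.78)⁴ = 7350.
F_P/F_Y = (L_P/L_Y)/(d_P/d_Y)² = 7350 / (0.200)² = 1.837×10^5.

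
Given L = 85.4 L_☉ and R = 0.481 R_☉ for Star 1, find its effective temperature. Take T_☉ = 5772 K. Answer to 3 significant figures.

2.53×10^4 K

T/T_☉ = (L/L_☉)^(1/4) / (R/R_☉)^(1/2)
T = 5772 × (85.4)^(1/4) / √(0.481) = 5772 × 3.040 / 0.6935 = 2.530×10^4 K.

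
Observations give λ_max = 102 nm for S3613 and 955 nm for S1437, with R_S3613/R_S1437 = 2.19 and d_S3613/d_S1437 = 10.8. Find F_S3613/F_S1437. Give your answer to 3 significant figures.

316

Wien's law: T_S3613/T_S1437 = λ_S1437/λ_S3613 = 955/102 = 9.363.
L_S3613/L_S1437 = (R_S3613/R_S1437)²(T_S3613/T_S1437)⁴ = (2.19)²(9.363)⁴ = 3.686×10^4.
F_S3613/F_S1437 = (L_S3613/L_S1437)/(d_S3613/d_S1437)² = 3.686×10^4/(10.8)² = 316.0.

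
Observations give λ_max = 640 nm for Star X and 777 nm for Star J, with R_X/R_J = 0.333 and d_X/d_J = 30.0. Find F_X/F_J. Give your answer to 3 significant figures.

2.68×10^-4

Wien's law: T_X/T_J = λ_J/λ_X = 777/640 = 1.214.
L_X/L_J = (R_X/R_J)²(T_X/T_J)⁴ = (0.333)²(1.214)⁴ = 0.2409.
F_X/F_J = (L_X/L_J)/(d_X/d_J)² = 0.2409/(30.0)² = 2.677×10^-4.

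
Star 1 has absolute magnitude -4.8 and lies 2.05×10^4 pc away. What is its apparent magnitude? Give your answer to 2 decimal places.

11.76

m = M + 5 log₁₀(d/10 pc) = -4.8 + 5 log₁₀(2.05×10^4/10)
  = -4.8 + 5 × 3.312 = -4.8 + 16.56 = 11.76.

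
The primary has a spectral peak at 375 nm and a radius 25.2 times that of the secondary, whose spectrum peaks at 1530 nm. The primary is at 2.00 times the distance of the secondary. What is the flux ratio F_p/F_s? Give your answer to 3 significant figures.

4.40×10^4

Wien's law: T_p/T_s = λ_s/λ_p = 1530/375 = 4.080.
L_p/L_s = (R_p/R_s)²(T_p/T_s)⁴ = (25.2)²(4.080)⁴ = 1.760×10^5.
F_p/F_s = (L_p/L_s)/(d_p/d_s)² = 1.760×10^5/(2.00)² = 4.399×10^4.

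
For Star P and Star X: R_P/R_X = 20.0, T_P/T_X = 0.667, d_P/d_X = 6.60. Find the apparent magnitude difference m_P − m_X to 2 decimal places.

-0.65

L_P/L_X = (20.0)²(0.667)⁴ = 79.17.
F_P/F_X = (L_P/L_X)/(d_P/d_X)² = 79.17/43.56 = 1.818.
m_P − m_X = −2.5 log₁₀(1.818) = -0.65.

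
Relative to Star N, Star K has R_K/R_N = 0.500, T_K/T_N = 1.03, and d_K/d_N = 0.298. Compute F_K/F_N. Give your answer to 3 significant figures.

3.17

L_K/L_N = (R_K/R_N)²(T_K/T_N)⁴ = (0.500)² × (1.03)⁴ = 0.2814.
F_K/F_N = (L_K/L_N)/(d_K/d_N)² = 0.2814 / (0.298)² = 3.169.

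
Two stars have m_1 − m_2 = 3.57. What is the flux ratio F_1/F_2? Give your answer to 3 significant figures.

F_1/F_2 = 10^(−(m_1 − m_2)/2.5) = 10^(-3.57/2.5) = 10^-1.428 = 0.03733.

0.0373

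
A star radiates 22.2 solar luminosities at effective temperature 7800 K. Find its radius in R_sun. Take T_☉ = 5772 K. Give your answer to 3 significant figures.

2.58 R_sun

R/R_☉ = √(L/L_☉) / (T/T_☉)² = √(22.2) / (1.351)²
       = 4.712 / 1.826 = 2.580.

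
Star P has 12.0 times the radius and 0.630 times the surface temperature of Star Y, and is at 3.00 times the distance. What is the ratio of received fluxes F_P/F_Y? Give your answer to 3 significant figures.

L_P/L_Y = (R_P/R_Y)²(T_P/T_Y)⁴ = (12.0)² × (0.630)⁴ = 22.68.
F_P/F_Y = (L_P/L_Y)/(d_P/d_Y)² = 22.68 / (3.00)² = 2.520.

2.52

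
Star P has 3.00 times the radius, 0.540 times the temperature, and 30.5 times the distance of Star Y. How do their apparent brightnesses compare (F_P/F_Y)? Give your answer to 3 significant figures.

8.23×10^-4

L_P/L_Y = (R_P/R_Y)²(T_P/T_Y)⁴ = (3.00)² × (0.540)⁴ = 0.7653.
F_P/F_Y = (L_P/L_Y)/(d_P/d_Y)² = 0.7653 / (30.5)² = 8.227×10^-4.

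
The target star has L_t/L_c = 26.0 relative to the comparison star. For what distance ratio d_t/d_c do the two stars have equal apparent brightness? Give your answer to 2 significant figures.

Equal flux requires L_t/d_t² = L_c/d_c², so d_t/d_c = √(L_t/L_c)
= √(26.0) = 5.099.

5.1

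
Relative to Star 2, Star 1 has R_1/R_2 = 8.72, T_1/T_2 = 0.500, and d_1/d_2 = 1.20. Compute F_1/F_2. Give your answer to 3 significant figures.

L_1/L_2 = (R_1/R_2)²(T_1/T_2)⁴ = (8.72)² × (0.500)⁴ = 4.752.
F_1/F_2 = (L_1/L_2)/(d_1/d_2)² = 4.752 / (1.20)² = 3.300.

3.30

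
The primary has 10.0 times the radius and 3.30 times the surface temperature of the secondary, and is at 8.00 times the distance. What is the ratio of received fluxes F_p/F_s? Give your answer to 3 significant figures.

L_p/L_s = (R_p/R_s)²(T_p/T_s)⁴ = (10.0)² × (3.30)⁴ = 1.186×10^4.
F_p/F_s = (L_p/L_s)/(d_p/d_s)² = 1.186×10^4 / (8.00)² = 185.3.

185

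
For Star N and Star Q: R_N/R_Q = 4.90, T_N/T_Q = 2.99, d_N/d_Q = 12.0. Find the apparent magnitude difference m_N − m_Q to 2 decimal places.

-2.81

L_N/L_Q = (4.90)²(2.99)⁴ = 1919.
F_N/F_Q = (L_N/L_Q)/(d_N/d_Q)² = 1919/144.0 = 13.33.
m_N − m_Q = −2.5 log₁₀(13.33) = -2.81.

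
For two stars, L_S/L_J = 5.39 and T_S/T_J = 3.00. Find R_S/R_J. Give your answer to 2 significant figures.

L ∝ R²T⁴ gives R ∝ √L / T², so
R_S/R_J = √(5.39) / (3.00)² = 2.322 / 9.000 = 0.2580.

0.26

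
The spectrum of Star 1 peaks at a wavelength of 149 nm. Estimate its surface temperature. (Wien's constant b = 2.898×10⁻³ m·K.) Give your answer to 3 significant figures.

T = b/λ_max = 2.898×10⁻³ / (149×10⁻⁹) = 1.945×10^4 K.

1.94×10^4 K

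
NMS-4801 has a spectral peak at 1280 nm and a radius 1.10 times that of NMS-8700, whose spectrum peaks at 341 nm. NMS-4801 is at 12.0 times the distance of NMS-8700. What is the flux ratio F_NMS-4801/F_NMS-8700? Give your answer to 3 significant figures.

Wien's law: T_NMS-4801/T_NMS-8700 = λ_NMS-8700/λ_NMS-4801 = 341/1280 = 0.2664.
L_NMS-4801/L_NMS-8700 = (R_NMS-4801/R_NMS-8700)²(T_NMS-4801/T_NMS-8700)⁴ = (1.10)²(0.2664)⁴ = 0.006095.
F_NMS-4801/F_NMS-8700 = (L_NMS-4801/L_NMS-8700)/(d_NMS-4801/d_NMS-8700)² = 0.006095/(12.0)² = 4.233×10^-5.

4.23×10^-5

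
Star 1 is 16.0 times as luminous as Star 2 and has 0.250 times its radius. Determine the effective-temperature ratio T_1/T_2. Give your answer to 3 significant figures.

L ∝ R²T⁴ gives T ∝ (L/R²)^(1/4), so
T_1/T_2 = (16.0 / 0.250²)^(1/4) = (256.0)^(1/4) = 4.000.

4.00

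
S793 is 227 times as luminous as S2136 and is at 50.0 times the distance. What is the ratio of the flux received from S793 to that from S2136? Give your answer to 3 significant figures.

0.0908

F = L/(4πd²), so F_S793/F_S2136 = (L_S793/L_S2136) / (d_S793/d_S2136)²
= 227 / (50.0)² = 227 / 2500 = 0.09080.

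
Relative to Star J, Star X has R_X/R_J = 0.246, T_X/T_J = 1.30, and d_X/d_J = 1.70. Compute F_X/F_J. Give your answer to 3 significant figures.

0.0598

L_X/L_J = (R_X/R_J)²(T_X/T_J)⁴ = (0.246)² × (1.30)⁴ = 0.1728.
F_X/F_J = (L_X/L_J)/(d_X/d_J)² = 0.1728 / (1.70)² = 0.05981.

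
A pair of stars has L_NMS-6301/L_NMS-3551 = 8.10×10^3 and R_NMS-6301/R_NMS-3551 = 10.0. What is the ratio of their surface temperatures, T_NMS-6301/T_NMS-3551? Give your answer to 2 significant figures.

L ∝ R²T⁴ gives T ∝ (L/R²)^(1/4), so
T_NMS-6301/T_NMS-3551 = (8.10×10^3 / 10.0²)^(1/4) = (81.00)^(1/4) = 3.000.

3.0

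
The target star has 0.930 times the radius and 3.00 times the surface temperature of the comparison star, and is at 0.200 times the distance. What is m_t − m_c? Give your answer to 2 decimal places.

-8.11

L_t/L_c = (0.930)²(3.00)⁴ = 70.06.
F_t/F_c = (L_t/L_c)/(d_t/d_c)² = 70.06/0.04000 = 1751.
m_t − m_c = −2.5 log₁₀(1751) = -8.11.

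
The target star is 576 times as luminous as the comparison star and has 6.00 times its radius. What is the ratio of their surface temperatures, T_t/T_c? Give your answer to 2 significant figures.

L ∝ R²T⁴ gives T ∝ (L/R²)^(1/4), so
T_t/T_c = (576 / 6.00²)^(1/4) = (16.00)^(1/4) = 2.000.

2.0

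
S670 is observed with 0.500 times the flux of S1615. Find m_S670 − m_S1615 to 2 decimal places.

0.75

m_S670 − m_S1615 = −2.5 log₁₀(F_S670/F_S1615) = −2.5 log₁₀(0.500) = −2.5 × (-0.301) = 0.753.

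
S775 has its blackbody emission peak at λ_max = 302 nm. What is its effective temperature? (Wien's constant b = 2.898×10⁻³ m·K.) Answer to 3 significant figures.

9.60×10^3 K

T = b/λ_max = 2.898×10⁻³ / (302×10⁻⁹) = 9596 K.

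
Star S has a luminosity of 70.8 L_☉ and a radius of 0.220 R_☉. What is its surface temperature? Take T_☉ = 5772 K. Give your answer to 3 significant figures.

3.57×10^4 K

T/T_☉ = (L/L_☉)^(1/4) / (R/R_☉)^(1/2)
T = 5772 × (70.8)^(1/4) / √(0.220) = 5772 × 2.901 / 0.4690 = 3.570×10^4 K.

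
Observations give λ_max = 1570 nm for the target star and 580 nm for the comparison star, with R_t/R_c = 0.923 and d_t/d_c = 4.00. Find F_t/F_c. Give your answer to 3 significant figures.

9.92×10^-4

Wien's law: T_t/T_c = λ_c/λ_t = 580/1570 = 0.3694.
L_t/L_c = (R_t/R_c)²(T_t/T_c)⁴ = (0.923)²(0.3694)⁴ = 0.01587.
F_t/F_c = (L_t/L_c)/(d_t/d_c)² = 0.01587/(4.00)² = 9.917×10^-4.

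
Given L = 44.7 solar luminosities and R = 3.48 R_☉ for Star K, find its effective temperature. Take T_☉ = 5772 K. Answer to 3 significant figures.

T/T_☉ = (L/L_☉)^(1/4) / (R/R_☉)^(1/2)
T = 5772 × (44.7)^(1/4) / √(3.48) = 5772 × 2.586 / 1.865 = 8000 K.

8.00×10^3 K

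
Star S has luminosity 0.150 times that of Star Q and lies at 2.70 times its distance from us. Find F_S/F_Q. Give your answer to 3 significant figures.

0.0206

F = L/(4πd²), so F_S/F_Q = (L_S/L_Q) / (d_S/d_Q)²
= 0.150 / (2.70)² = 0.150 / 7.290 = 0.02058.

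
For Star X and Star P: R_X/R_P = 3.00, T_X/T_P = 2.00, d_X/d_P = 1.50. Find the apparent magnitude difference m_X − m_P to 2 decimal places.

L_X/L_P = (3.00)²(2.00)⁴ = 144.0.
F_X/F_P = (L_X/L_P)/(d_X/d_P)² = 144.0/2.250 = 64.00.
m_X − m_P = −2.5 log₁₀(64.00) = -4.52.

-4.52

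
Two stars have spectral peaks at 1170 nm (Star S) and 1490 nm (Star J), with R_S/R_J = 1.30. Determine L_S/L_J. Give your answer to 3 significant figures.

4.45

Wien's law gives T ∝ 1/λ_max, so T_S/T_J = λ_J/λ_S = 1490/1170 = 1.274.
Then L ∝ R²T⁴ gives L_S/L_J = (1.30)² × (1.274)⁴ = 1.690 × 2.630 = 4.445.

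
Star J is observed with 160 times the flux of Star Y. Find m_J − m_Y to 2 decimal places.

m_J − m_Y = −2.5 log₁₀(F_J/F_Y) = −2.5 log₁₀(160) = −2.5 × (2.204) = -5.510.

-5.51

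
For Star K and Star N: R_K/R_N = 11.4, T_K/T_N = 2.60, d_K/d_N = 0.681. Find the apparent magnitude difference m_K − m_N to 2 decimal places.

-10.27

L_K/L_N = (11.4)²(2.60)⁴ = 5939.
F_K/F_N = (L_K/L_N)/(d_K/d_N)² = 5939/0.4638 = 1.281×10^4.
m_K − m_N = −2.5 log₁₀(1.281×10^4) = -10.27.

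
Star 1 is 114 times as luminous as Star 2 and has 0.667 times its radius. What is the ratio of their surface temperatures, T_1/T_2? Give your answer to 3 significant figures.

L ∝ R²T⁴ gives T ∝ (L/R²)^(1/4), so
T_1/T_2 = (114 / 0.667²)^(1/4) = (256.2)^(1/4) = 4.001.

4.00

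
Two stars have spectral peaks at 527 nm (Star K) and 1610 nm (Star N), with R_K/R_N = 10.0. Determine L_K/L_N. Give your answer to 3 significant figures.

8.71×10^3

Wien's law gives T ∝ 1/λ_max, so T_K/T_N = λ_N/λ_K = 1610/527 = 3.055.
Then L ∝ R²T⁴ gives L_K/L_N = (10.0)² × (3.055)⁴ = 100.0 × 87.11 = 8711.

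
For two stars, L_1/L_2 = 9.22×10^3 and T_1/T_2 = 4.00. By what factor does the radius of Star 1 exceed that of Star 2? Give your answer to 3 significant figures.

L ∝ R²T⁴ gives R ∝ √L / T², so
R_1/R_2 = √(9.22×10^3) / (4.00)² = 96.02 / 16.00 = 6.001.

6.00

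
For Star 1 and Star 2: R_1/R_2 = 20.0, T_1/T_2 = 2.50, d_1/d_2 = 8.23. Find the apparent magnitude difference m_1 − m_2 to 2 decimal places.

-5.91

L_1/L_2 = (20.0)²(2.50)⁴ = 1.562×10^4.
F_1/F_2 = (L_1/L_2)/(d_1/d_2)² = 1.562×10^4/67.73 = 230.7.
m_1 − m_2 = −2.5 log₁₀(230.7) = -5.91.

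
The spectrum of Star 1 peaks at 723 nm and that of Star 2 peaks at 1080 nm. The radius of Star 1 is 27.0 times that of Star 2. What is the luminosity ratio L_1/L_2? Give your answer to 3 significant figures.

Wien's law gives T ∝ 1/λ_max, so T_1/T_2 = λ_2/λ_1 = 1080/723 = 1.494.
Then L ∝ R²T⁴ gives L_1/L_2 = (27.0)² × (1.494)⁴ = 729.0 × 4.979 = 3630.

3.63×10^3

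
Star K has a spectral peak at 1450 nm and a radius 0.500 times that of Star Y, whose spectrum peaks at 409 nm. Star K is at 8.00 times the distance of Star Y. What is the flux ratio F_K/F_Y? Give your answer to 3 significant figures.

2.47×10^-5

Wien's law: T_K/T_Y = λ_Y/λ_K = 409/1450 = 0.2821.
L_K/L_Y = (R_K/R_Y)²(T_K/T_Y)⁴ = (0.500)²(0.2821)⁴ = 0.001583.
F_K/F_Y = (L_K/L_Y)/(d_K/d_Y)² = 0.001583/(8.00)² = 2.473×10^-5.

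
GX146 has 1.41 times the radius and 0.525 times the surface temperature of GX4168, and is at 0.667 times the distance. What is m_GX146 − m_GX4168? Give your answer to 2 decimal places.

1.17

L_GX146/L_GX4168 = (1.41)²(0.525)⁴ = 0.1510.
F_GX146/F_GX4168 = (L_GX146/L_GX4168)/(d_GX146/d_GX4168)² = 0.1510/0.4449 = 0.3395.
m_GX146 − m_GX4168 = −2.5 log₁₀(0.3395) = 1.17.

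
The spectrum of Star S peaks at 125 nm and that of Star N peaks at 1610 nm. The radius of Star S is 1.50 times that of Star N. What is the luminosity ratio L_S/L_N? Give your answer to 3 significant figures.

6.19×10^4

Wien's law gives T ∝ 1/λ_max, so T_S/T_N = λ_N/λ_S = 1610/125 = 12.88.
Then L ∝ R²T⁴ gives L_S/L_N = (1.50)² × (12.88)⁴ = 2.250 × 2.752×10^4 = 6.192×10^4.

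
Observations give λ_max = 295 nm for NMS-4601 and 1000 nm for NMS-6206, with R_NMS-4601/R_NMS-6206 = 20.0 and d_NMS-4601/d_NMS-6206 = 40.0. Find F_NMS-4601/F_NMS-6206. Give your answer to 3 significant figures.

33.0

Wien's law: T_NMS-4601/T_NMS-6206 = λ_NMS-6206/λ_NMS-4601 = 1000/295 = 3.390.
L_NMS-4601/L_NMS-6206 = (R_NMS-4601/R_NMS-6206)²(T_NMS-4601/T_NMS-6206)⁴ = (20.0)²(3.390)⁴ = 5.282×10^4.
F_NMS-4601/F_NMS-6206 = (L_NMS-4601/L_NMS-6206)/(d_NMS-4601/d_NMS-6206)² = 5.282×10^4/(40.0)² = 33.01.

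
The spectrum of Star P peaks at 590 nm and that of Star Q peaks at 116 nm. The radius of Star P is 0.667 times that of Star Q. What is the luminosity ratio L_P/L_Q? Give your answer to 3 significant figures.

Wien's law gives T ∝ 1/λ_max, so T_P/T_Q = λ_Q/λ_P = 116/590 = 0.1966.
Then L ∝ R²T⁴ gives L_P/L_Q = (0.667)² × (0.1966)⁴ = 0.4449 × 0.001494 = 6.648×10^-4.

6.65×10^-4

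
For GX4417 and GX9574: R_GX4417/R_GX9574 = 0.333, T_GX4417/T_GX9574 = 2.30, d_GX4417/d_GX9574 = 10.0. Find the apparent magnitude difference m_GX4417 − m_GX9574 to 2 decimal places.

L_GX4417/L_GX9574 = (0.333)²(2.30)⁴ = 3.103.
F_GX4417/F_GX9574 = (L_GX4417/L_GX9574)/(d_GX4417/d_GX9574)² = 3.103/100.0 = 0.03103.
m_GX4417 − m_GX9574 = −2.5 log₁₀(0.03103) = 3.77.

3.77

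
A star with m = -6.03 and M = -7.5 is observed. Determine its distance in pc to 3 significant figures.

19.7 pc

m − M = 5 log₁₀(d/10 pc)
-6.03 − (-7.5) = 1.47 = 5 log₁₀(d/10)
d = 10 × 10^(1.47/5) = 10 × 10^0.294 = 19.68 pc.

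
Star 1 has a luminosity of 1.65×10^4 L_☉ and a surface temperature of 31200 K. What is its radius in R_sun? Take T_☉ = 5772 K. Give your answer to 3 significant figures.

4.40 R_sun

R/R_☉ = √(L/L_☉) / (T/T_☉)² = √(1.65×10^4) / (5.405)²
       = 128.5 / 29.22 = 4.396.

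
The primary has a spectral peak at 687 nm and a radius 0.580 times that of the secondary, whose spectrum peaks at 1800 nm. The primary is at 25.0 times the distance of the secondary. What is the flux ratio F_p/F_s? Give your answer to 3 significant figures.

0.0254

Wien's law: T_p/T_s = λ_s/λ_p = 1800/687 = 2.620.
L_p/L_s = (R_p/R_s)²(T_p/T_s)⁴ = (0.580)²(2.620)⁴ = 15.85.
F_p/F_s = (L_p/L_s)/(d_p/d_s)² = 15.85/(25.0)² = 0.02537.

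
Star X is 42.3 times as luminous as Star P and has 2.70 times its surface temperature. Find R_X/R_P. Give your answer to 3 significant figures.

0.892

L ∝ R²T⁴ gives R ∝ √L / T², so
R_X/R_P = √(42.3) / (2.70)² = 6.504 / 7.290 = 0.8922.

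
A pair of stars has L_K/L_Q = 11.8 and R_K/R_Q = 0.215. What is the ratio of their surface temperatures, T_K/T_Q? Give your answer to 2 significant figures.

4.0

L ∝ R²T⁴ gives T ∝ (L/R²)^(1/4), so
T_K/T_Q = (11.8 / 0.215²)^(1/4) = (255.3)^(1/4) = 3.997.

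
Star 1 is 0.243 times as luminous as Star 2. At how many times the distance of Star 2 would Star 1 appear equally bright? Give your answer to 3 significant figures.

0.493

Equal flux requires L_1/d_1² = L_2/d_2², so d_1/d_2 = √(L_1/L_2)
= √(0.243) = 0.4930.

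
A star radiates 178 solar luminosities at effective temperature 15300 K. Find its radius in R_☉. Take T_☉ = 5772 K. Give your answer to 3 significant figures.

R/R_☉ = √(L/L_☉) / (T/T_☉)² = √(178) / (2.651)²
       = 13.34 / 7.026 = 1.899.

1.90 R_☉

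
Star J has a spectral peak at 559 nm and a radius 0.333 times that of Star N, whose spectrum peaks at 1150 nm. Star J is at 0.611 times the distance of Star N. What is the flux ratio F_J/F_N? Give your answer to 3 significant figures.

5.32

Wien's law: T_J/T_N = λ_N/λ_J = 1150/559 = 2.057.
L_J/L_N = (R_J/R_N)²(T_J/T_N)⁴ = (0.333)²(2.057)⁴ = 1.986.
F_J/F_N = (L_J/L_N)/(d_J/d_N)² = 1.986/(0.611)² = 5.320.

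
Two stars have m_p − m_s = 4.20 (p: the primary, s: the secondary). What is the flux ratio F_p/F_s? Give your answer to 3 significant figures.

F_p/F_s = 10^(−(m_p − m_s)/2.5) = 10^(-4.20/2.5) = 10^-1.680 = 0.02089.

0.0209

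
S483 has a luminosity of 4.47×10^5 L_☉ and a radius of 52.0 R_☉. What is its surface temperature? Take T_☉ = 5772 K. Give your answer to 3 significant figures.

T/T_☉ = (L/L_☉)^(1/4) / (R/R_☉)^(1/2)
T = 5772 × (4.47×10^5)^(1/4) / √(52.0) = 5772 × 25.86 / 7.211 = 2.070×10^4 K.

2.07×10^4 K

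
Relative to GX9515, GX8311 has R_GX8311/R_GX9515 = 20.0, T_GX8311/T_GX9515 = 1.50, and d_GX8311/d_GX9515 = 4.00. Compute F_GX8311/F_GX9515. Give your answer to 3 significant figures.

127

L_GX8311/L_GX9515 = (R_GX8311/R_GX9515)²(T_GX8311/T_GX9515)⁴ = (20.0)² × (1.50)⁴ = 2025.
F_GX8311/F_GX9515 = (L_GX8311/L_GX9515)/(d_GX8311/d_GX9515)² = 2025 / (4.00)² = 126.6.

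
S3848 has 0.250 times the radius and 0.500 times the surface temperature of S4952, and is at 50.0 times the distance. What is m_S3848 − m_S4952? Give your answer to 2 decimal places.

14.52

L_S3848/L_S4952 = (0.250)²(0.500)⁴ = 0.003906.
F_S3848/F_S4952 = (L_S3848/L_S4952)/(d_S3848/d_S4952)² = 0.003906/2500 = 1.563×10^-6.
m_S3848 − m_S4952 = −2.5 log₁₀(1.563×10^-6) = 14.52.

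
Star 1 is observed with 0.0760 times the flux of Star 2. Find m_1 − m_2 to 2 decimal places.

2.80

m_1 − m_2 = −2.5 log₁₀(F_1/F_2) = −2.5 log₁₀(0.0760) = −2.5 × (-1.119) = 2.798.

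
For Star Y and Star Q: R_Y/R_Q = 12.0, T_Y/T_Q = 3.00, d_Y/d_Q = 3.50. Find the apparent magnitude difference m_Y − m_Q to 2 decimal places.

-7.45

L_Y/L_Q = (12.0)²(3.00)⁴ = 1.166×10^4.
F_Y/F_Q = (L_Y/L_Q)/(d_Y/d_Q)² = 1.166×10^4/12.25 = 952.2.
m_Y − m_Q = −2.5 log₁₀(952.2) = -7.45.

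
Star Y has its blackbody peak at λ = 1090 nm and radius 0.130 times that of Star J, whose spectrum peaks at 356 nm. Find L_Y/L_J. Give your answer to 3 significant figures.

Wien's law gives T ∝ 1/λ_max, so T_Y/T_J = λ_J/λ_Y = 356/1090 = 0.3266.
Then L ∝ R²T⁴ gives L_Y/L_J = (0.130)² × (0.3266)⁴ = 0.01690 × 0.01138 = 1.923×10^-4.

1.92×10^-4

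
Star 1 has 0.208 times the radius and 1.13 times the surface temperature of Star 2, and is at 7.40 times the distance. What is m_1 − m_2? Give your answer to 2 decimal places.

L_1/L_2 = (0.208)²(1.13)⁴ = 0.07054.
F_1/F_2 = (L_1/L_2)/(d_1/d_2)² = 0.07054/54.76 = 0.001288.
m_1 − m_2 = −2.5 log₁₀(0.001288) = 7.23.

7.23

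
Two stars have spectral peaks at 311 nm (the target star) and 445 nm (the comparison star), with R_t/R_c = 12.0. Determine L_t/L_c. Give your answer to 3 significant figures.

Wien's law gives T ∝ 1/λ_max, so T_t/T_c = λ_c/λ_t = 445/311 = 1.431.
Then L ∝ R²T⁴ gives L_t/L_c = (12.0)² × (1.431)⁴ = 144.0 × 4.192 = 603.6.

604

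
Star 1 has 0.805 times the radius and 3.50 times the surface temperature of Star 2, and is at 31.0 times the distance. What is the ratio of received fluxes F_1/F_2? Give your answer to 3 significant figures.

0.101

L_1/L_2 = (R_1/R_2)²(T_1/T_2)⁴ = (0.805)² × (3.50)⁴ = 97.24.
F_1/F_2 = (L_1/L_2)/(d_1/d_2)² = 97.24 / (31.0)² = 0.1012.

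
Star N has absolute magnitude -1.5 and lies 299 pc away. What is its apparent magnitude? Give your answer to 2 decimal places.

m = M + 5 log₁₀(d/10 pc) = -1.5 + 5 log₁₀(299/10)
  = -1.5 + 5 × 1.476 = -1.5 + 7.38 = 5.88.

5.88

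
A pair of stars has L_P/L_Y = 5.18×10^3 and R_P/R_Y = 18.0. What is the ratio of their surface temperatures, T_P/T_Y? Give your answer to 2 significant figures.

2.0

L ∝ R²T⁴ gives T ∝ (L/R²)^(1/4), so
T_P/T_Y = (5.18×10^3 / 18.0²)^(1/4) = (15.99)^(1/4) = 2.000.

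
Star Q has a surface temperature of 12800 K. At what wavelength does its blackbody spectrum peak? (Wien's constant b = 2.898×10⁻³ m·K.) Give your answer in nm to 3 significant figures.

λ_max = b/T = 2.898×10⁻³ / 12800 = 2.26×10^-7 m = 226.4 nm.

226 nm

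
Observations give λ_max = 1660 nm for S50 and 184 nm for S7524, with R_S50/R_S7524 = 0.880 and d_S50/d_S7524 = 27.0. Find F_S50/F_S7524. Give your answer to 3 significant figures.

Wien's law: T_S50/T_S7524 = λ_S7524/λ_S50 = 184/1660 = 0.1108.
L_S50/L_S7524 = (R_S50/R_S7524)²(T_S50/T_S7524)⁴ = (0.880)²(0.1108)⁴ = 1.169×10^-4.
F_S50/F_S7524 = (L_S50/L_S7524)/(d_S50/d_S7524)² = 1.169×10^-4/(27.0)² = 1.604×10^-7.

1.60×10^-7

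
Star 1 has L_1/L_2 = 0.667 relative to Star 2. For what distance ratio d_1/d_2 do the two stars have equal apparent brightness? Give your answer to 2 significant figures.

Equal flux requires L_1/d_1² = L_2/d_2², so d_1/d_2 = √(L_1/L_2)
= √(0.667) = 0.8167.

0.82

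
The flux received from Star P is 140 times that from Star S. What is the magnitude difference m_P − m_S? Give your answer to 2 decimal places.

m_P − m_S = −2.5 log₁₀(F_P/F_S) = −2.5 log₁₀(140) = −2.5 × (2.146) = -5.365.

-5.37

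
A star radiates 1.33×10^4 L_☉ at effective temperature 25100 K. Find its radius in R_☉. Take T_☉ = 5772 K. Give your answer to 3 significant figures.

6.10 R_☉

R/R_☉ = √(L/L_☉) / (T/T_☉)² = √(1.33×10^4) / (4.349)²
       = 115.3 / 18.91 = 6.099.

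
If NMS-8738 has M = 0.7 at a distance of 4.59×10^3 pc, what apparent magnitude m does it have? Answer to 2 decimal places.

m = M + 5 log₁₀(d/10 pc) = 0.7 + 5 log₁₀(4.59×10^3/10)
  = 0.7 + 5 × 2.662 = 0.7 + 13.31 = 14.01.

14.01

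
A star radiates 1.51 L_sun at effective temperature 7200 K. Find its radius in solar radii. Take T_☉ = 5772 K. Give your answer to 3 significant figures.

R/R_☉ = √(L/L_☉) / (T/T_☉)² = √(1.51) / (1.247)²
       = 1.229 / 1.556 = 0.7897.

0.790 solar radii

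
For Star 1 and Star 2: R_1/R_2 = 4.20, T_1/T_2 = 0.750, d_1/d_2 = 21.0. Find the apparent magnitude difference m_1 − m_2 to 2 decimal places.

L_1/L_2 = (4.20)²(0.750)⁴ = 5.581.
F_1/F_2 = (L_1/L_2)/(d_1/d_2)² = 5.581/441.0 = 0.01266.
m_1 − m_2 = −2.5 log₁₀(0.01266) = 4.74.

4.74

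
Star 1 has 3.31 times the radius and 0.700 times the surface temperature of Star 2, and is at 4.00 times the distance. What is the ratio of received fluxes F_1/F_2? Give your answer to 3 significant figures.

L_1/L_2 = (R_1/R_2)²(T_1/T_2)⁴ = (3.31)² × (0.700)⁴ = 2.631.
F_1/F_2 = (L_1/L_2)/(d_1/d_2)² = 2.631 / (4.00)² = 0.1644.

0.164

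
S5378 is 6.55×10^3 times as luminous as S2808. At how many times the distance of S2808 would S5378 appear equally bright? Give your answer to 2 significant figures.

81

Equal flux requires L_S5378/d_S5378² = L_S2808/d_S2808², so d_S5378/d_S2808 = √(L_S5378/L_S2808)
= √(6.55×10^3) = 80.93.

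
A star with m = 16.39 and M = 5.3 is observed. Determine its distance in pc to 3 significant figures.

m − M = 5 log₁₀(d/10 pc)
16.39 − (5.3) = 11.09 = 5 log₁₀(d/10)
d = 10 × 10^(11.09/5) = 10 × 10^2.218 = 1652 pc.

1.65×10^3 pc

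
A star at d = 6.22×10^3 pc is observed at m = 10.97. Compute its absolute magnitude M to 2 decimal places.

M = m − 5 log₁₀(d/10 pc) = 10.97 − 5 log₁₀(6.22×10^3/10)
  = 10.97 − 5 × 2.794 = 10.97 − 13.97 = -3.00.

-3.00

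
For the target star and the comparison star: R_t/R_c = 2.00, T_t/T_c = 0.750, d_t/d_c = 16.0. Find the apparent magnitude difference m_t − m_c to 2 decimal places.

L_t/L_c = (2.00)²(0.750)⁴ = 1.266.
F_t/F_c = (L_t/L_c)/(d_t/d_c)² = 1.266/256.0 = 0.004944.
m_t − m_c = −2.5 log₁₀(0.004944) = 5.76.

5.76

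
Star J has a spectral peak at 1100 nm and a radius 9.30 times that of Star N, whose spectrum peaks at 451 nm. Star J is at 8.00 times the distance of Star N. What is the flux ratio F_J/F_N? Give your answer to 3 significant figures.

0.0382

Wien's law: T_J/T_N = λ_N/λ_J = 451/1100 = 0.4100.
L_J/L_N = (R_J/R_N)²(T_J/T_N)⁴ = (9.30)²(0.4100)⁴ = 2.444.
F_J/F_N = (L_J/L_N)/(d_J/d_N)² = 2.444/(8.00)² = 0.03819.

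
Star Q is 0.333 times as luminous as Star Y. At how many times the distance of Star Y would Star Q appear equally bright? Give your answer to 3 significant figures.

Equal flux requires L_Q/d_Q² = L_Y/d_Y², so d_Q/d_Y = √(L_Q/L_Y)
= √(0.333) = 0.5771.

0.577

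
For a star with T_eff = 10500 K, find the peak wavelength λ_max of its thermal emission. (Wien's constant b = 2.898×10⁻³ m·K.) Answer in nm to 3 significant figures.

λ_max = b/T = 2.898×10⁻³ / 10500 = 2.76×10^-7 m = 276.0 nm.

276 nm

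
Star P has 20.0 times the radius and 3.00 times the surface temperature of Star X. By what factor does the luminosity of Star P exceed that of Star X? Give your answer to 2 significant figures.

3.2×10^4

From the Stefan–Boltzmann law, L ∝ R²T⁴, so
L_P/L_X = (R_P/R_X)² (T_P/T_X)⁴ = (20.0)² × (3.00)⁴ = 400.0 × 81.00 = 3.240×10^4.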